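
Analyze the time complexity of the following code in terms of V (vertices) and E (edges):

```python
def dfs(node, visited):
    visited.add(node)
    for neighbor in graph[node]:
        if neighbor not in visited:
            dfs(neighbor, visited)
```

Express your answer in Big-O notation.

This is Depth-first search (recursive). Time complexity: O(V + E).

Answer: O(V + E)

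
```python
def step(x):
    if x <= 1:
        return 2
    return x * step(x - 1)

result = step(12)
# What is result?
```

step(12) = 12 * 11 * 10 * 9 * 8 * 7 * 6 * 5 * 4 * 3 * 2 * 2 = 958003200

Answer: 958003200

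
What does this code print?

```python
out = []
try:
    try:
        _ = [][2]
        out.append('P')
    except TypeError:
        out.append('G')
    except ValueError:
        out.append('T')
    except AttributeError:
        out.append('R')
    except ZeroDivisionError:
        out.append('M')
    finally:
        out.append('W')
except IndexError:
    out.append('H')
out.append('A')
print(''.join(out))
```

Execution trace: 'W' (finally) → 'H' (outer except IndexError) → 'A' (after the try/except). Output: WHA

Answer: WHA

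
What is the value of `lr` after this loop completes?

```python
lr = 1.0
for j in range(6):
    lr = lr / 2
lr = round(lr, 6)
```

Halving LR 6 times: 1 / 2^6
`lr` takes the values: 1.0 → 0.5 → 0.25 → 0.125 → 0.0625 → 0.03125 → 0.015625

Answer: 0.015625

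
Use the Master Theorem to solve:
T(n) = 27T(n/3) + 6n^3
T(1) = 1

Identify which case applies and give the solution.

a=27, b=3, f(n)=6n^3. log_3(27) = 3. Since c=3 = 3, Case 2 applies: T(n) = Θ(n^log_b(a) · log n) = O(n^3 log n).

Answer: O(n^3 log n) - Case 2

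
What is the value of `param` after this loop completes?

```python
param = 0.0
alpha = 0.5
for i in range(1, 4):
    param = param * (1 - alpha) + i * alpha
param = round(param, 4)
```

Moving average with lr=0.5
`param` takes the values: 0.0 → 0.5 → 1.25 → 2.125

Answer: 2.125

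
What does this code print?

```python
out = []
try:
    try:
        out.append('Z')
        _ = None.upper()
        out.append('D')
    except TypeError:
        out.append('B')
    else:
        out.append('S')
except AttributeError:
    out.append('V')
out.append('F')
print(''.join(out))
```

Execution trace: 'Z' (inner try body) → 'V' (outer except AttributeError) → 'F' (after the try/except). Output: ZVF

Answer: ZVF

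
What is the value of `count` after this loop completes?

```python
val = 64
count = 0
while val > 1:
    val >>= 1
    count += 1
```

Count right shifts until 1
`count` takes the values: 0 → 1 → 2 → 3 → 4 → 5 → 6

Answer: 6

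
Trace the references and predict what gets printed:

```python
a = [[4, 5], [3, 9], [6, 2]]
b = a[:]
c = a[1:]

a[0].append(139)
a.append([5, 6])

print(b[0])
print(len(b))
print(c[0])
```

Key concept: slice with nested mutation.
Step by step:
`a = [[4, 5], [3, 9], [6, 2]]` → a = [[4, 5], [3, 9], [6, 2]]
`b = a[:]` → b = [[4, 5], [3, 9], [6, 2]]
`c = a[1:]` → c = [[3, 9], [6, 2]]
`a[0].append(139)` → a = [[4, 5, 139], [3, 9], [6, 2]]; b = [[4, 5, 139], [3, 9], [6, 2]]
`a.append([5, 6])` → a = [[4, 5, 139], [3, 9], [6, 2], [5, 6]]
`print(b[0])` → prints [4, 5, 139]
`print(len(b))` → prints 3
`print(c[0])` → prints [3, 9]

Answer:
[4, 5, 139]
3
[3, 9]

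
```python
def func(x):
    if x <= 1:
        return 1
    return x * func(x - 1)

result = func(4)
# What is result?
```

func(4) = 4 * 3 * 2 * 1 = 24

Answer: 24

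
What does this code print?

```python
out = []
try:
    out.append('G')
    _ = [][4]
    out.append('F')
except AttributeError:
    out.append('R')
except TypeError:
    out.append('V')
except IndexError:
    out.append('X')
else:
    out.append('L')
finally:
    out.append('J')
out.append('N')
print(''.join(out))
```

Execution trace: 'G' (try body) → 'X' (except IndexError) → 'J' (finally) → 'N' (after the try/except). Output: GXJN

Answer: GXJN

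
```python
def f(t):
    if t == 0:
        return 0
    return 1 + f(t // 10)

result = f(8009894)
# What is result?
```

Count of digits of 8009894: 7

Answer: 7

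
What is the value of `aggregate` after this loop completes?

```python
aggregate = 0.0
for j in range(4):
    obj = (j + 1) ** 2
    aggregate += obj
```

Sum of squared losses 1² + 2² + ... + 4²
`aggregate` takes the values: 0.0 → 1.0 → 5.0 → 14.0 → 30.0

Answer: 30.0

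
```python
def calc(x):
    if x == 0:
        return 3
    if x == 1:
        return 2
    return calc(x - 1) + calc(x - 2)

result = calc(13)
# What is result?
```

Build up from base cases: calc(0)=3, calc(1)=2, calc(2)=5, calc(3)=7, calc(4)=12, calc(5)=19, calc(6)=31, ..., calc(13)=898

Answer: 898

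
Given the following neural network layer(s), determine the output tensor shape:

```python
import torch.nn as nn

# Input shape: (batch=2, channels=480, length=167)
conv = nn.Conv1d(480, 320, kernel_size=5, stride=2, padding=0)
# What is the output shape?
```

Input: (2, 480, 167) -> Output: (2, 320, 82)

Answer: (2, 320, 82)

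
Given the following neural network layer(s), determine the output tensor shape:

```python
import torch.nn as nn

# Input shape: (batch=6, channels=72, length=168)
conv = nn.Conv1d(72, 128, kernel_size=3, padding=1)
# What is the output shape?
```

Input: (6, 72, 168) -> Output: (6, 128, 168)

Answer: (6, 128, 168)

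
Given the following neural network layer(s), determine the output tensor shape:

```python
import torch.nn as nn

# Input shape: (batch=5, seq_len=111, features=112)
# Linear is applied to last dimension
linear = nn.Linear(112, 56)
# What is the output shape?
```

Input: (5, 111, 112) -> Output: (5, 111, 56)

Answer: (5, 111, 56)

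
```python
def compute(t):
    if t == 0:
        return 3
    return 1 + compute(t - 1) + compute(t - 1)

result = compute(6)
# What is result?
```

compute(t) = 1 + 2·compute(t-1), compute(0)=3. Closed form: (3+1)·2^6 - 1 = 255.

Answer: 255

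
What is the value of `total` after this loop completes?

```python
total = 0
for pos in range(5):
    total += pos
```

Sum of 0 to 4 = 10
`total` takes the values: 0 → 1 → 3 → 6 → 10

Answer: 10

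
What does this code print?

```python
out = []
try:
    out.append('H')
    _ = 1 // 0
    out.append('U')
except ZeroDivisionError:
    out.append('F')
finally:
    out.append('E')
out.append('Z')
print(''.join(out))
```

Execution trace: 'H' (try body) → 'F' (except ZeroDivisionError) → 'E' (finally) → 'Z' (after the try/except). Output: HFEZ

Answer: HFEZ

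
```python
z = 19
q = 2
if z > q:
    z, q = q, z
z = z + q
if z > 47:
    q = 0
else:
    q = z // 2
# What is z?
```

Trace:
`z = 19` → z = 19
`q = 2` → q = 2
`if z > q: ...` → z > q is True → z = 2; q = 19
`z = z + q` → z = 21
`if z > 47: ...` → z > 47 is False, take else branch → q = 10
So z = 21

Answer: 21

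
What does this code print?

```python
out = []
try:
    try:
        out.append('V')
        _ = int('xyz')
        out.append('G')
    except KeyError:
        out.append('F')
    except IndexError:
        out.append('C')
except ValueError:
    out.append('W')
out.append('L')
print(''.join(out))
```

Execution trace: 'V' (try body) → 'W' (outer except ValueError) → 'L' (after the try/except). Output: VWL

Answer: VWL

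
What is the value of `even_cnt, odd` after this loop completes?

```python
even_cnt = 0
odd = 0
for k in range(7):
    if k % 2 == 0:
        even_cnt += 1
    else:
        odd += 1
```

Count evens and odds in range(7)
`even_cnt, odd` takes the values: (0, 0) → (1, 0) → (1, 1) → (2, 1) → (2, 2) → (3, 2) → (3, 3) → (4, 3)

Answer: 4, 3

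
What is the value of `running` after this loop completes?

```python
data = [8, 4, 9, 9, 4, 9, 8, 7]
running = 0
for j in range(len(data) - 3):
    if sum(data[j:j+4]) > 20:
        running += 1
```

Count windows with sum > 20
`running` takes the values: 0 → 1 → 2 → 3 → 4 → 5

Answer: 5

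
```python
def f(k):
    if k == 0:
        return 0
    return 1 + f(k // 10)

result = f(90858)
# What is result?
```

Count of digits of 90858: 5

Answer: 5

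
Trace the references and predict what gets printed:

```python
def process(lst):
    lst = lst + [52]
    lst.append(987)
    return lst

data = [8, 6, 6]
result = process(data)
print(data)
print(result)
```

Key concept: rebinding parameter vs mutation.
Step by step:
`data = [8, 6, 6]` → data = [8, 6, 6]
`result = process(data)` → result = [8, 6, 6, 52, 987]
`print(data)` → prints [8, 6, 6]
`print(result)` → prints [8, 6, 6, 52, 987]

Answer:
[8, 6, 6]
[8, 6, 6, 52, 987]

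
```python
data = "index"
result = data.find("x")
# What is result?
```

Trace:
`data = "index"` → data = 'index'
`result = data.find("x")` → result = 4
So result = 4

Answer: 4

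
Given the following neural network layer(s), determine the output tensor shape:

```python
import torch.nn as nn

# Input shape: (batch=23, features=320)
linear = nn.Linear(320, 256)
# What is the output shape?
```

Input: (23, 320) -> Output: (23, 256)

Answer: (23, 256)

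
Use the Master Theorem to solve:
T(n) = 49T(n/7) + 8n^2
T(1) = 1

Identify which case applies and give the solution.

a=49, b=7, f(n)=8n^2. log_7(49) = 2. Since c=2 = 2, Case 2 applies: T(n) = Θ(n^log_b(a) · log n) = O(n^2 log n).

Answer: O(n^2 log n) - Case 2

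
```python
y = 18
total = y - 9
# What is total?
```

Trace:
`y = 18` → y = 18
`total = y - 9` → total = 9
So total = 9

Answer: 9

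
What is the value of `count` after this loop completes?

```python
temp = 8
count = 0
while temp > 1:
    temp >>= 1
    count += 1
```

Count right shifts until 1
`count` takes the values: 0 → 1 → 2 → 3

Answer: 3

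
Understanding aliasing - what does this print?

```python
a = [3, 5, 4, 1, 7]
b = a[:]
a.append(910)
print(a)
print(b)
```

Key concept: slice [:] creates copy.
Step by step:
`a = [3, 5, 4, 1, 7]` → a = [3, 5, 4, 1, 7]
`b = a[:]` → b = [3, 5, 4, 1, 7]
`a.append(910)` → a = [3, 5, 4, 1, 7, 910]
`print(a)` → prints [3, 5, 4, 1, 7, 910]
`print(b)` → prints [3, 5, 4, 1, 7]

Answer:
[3, 5, 4, 1, 7, 910]
[3, 5, 4, 1, 7]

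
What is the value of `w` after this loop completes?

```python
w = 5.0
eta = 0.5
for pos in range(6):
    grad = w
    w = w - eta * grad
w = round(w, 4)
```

Gradient descent: w = 5.0 * (1 - 0.5)^6
`w` takes the values: 5.0 → 2.5 → 1.25 → 0.625 → 0.3125 → 0.15625 → 0.078125 → 0.0781

Answer: 0.0781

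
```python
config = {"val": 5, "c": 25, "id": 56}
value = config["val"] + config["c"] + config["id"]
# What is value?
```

Trace:
`config = {"val": 5, "c": 25, "id": 56}` → config = {'val': 5, 'c': 25, 'id': 56}
`value = config["val"] + config["c"] + config["id"]` → value = 86
So value = 86

Answer: 86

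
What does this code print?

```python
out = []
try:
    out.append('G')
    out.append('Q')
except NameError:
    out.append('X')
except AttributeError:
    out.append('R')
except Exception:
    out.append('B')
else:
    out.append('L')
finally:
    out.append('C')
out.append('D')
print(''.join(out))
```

Execution trace: 'G' (try body) → 'Q' (try body, no exception) → 'L' (else) → 'C' (finally) → 'D' (after the try/except). Output: GQLCD

Answer: GQLCD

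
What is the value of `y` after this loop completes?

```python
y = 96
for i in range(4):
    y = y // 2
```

Halve 4 times: 96 // 2^4 = 6
`y` takes the values: 96 → 48 → 24 → 12 → 6

Answer: 6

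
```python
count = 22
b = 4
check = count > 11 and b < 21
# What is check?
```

Trace:
`count = 22` → count = 22
`b = 4` → b = 4
`check = count > 11 and b < 21` → check = True
So check = True

Answer: True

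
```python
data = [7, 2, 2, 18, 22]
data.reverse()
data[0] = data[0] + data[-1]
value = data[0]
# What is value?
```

Trace:
`data = [7, 2, 2, 18, 22]` → data = [7, 2, 2, 18, 22]
`data.reverse()` → data = [22, 18, 2, 2, 7]
`data[0] = data[0] + data[-1]` → data = [29, 18, 2, 2, 7]
`value = data[0]` → value = 29
So value = 29

Answer: 29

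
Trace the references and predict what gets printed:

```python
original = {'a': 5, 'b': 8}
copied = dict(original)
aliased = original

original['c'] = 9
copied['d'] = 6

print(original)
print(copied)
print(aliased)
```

Key concept: dict() creates copy, assignment creates alias.
Step by step:
`original = {'a': 5, 'b': 8}` → original = {'a': 5, 'b': 8}
`copied = dict(original)` → copied = {'a': 5, 'b': 8}
`aliased = original` → aliased = {'a': 5, 'b': 8} (same object as original)
`original['c'] = 9` → original = {'a': 5, 'b': 8, 'c': 9} (same object as aliased); aliased = {'a': 5, 'b': 8, 'c': 9} (same object as original)
`copied['d'] = 6` → copied = {'a': 5, 'b': 8, 'd': 6}
`print(original)` → prints {'a': 5, 'b': 8, 'c': 9}
`print(copied)` → prints {'a': 5, 'b': 8, 'd': 6}
`print(aliased)` → prints {'a': 5, 'b': 8, 'c': 9}

Answer:
{'a': 5, 'b': 8, 'c': 9}
{'a': 5, 'b': 8, 'd': 6}
{'a': 5, 'b': 8, 'c': 9}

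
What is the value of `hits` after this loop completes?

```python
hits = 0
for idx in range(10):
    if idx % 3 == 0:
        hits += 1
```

Count numbers divisible by 3 in range(10)
`hits` takes the values: 0 → 1 → 2 → 3 → 4

Answer: 4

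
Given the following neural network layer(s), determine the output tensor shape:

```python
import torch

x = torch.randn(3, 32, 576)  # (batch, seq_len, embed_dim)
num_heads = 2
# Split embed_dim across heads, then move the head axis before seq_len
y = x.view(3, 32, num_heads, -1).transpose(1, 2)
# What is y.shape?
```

Input: (3, 32, 576) -> head_dim = 576 // 2 = 288; after view: (3, 32, 2, 288) -> after transpose(1, 2): (3, 2, 32, 288) -> Output: (3, 2, 32, 288)

Answer: (3, 2, 32, 288)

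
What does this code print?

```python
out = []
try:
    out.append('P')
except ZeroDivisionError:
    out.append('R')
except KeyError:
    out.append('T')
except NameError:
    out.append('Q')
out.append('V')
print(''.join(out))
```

Execution trace: 'P' (try body, no exception) → 'V' (after the try/except). Output: PV

Answer: PV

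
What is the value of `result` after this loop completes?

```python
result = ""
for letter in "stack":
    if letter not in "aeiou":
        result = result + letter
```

Remove vowels from 'stack'
`result` takes the values: "" → "s" → "st" → "stc" → "stck"

Answer: "stck"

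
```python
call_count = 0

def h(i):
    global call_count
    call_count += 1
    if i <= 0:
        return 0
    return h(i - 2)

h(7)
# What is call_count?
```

Linear recursion stepping by 2: 5 calls from i=7 down to ≤0.

Answer: 5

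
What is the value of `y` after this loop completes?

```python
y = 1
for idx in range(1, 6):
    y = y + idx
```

Start at 1, add 1 through 5
`y` takes the values: 1 → 2 → 4 → 7 → 11 → 16

Answer: 16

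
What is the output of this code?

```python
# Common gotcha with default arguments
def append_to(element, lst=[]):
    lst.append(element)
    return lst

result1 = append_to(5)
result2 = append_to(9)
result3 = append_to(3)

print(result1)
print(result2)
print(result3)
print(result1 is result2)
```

Key concept: mutable default argument gotcha.
Step by step:
`result1 = append_to(5)` → result1 = [5]
`result2 = append_to(9)` → result1 = [5, 9] (same object as result2); result2 = [5, 9] (same object as result1)
`result3 = append_to(3)` → result1 = [5, 9, 3] (same object as result2, result3); result2 = [5, 9, 3] (same object as result1, result3); result3 = [5, 9, 3] (same object as result1, result2)
`print(result1)` → prints [5, 9, 3]
`print(result2)` → prints [5, 9, 3]
`print(result3)` → prints [5, 9, 3]
`print(result1 is result2)` → prints True

Answer:
[5, 9, 3]
[5, 9, 3]
[5, 9, 3]
True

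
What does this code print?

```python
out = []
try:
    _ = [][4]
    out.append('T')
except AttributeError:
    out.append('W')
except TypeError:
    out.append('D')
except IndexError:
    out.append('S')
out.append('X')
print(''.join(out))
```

Execution trace: 'S' (except IndexError) → 'X' (after the try/except). Output: SX

Answer: SX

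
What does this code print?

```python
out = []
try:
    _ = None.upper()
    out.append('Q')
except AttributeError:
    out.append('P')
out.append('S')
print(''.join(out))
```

Execution trace: 'P' (except AttributeError) → 'S' (after the try/except). Output: PS

Answer: PS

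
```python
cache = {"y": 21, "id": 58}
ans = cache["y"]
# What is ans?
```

Trace:
`cache = {"y": 21, "id": 58}` → cache = {'y': 21, 'id': 58}
`ans = cache["y"]` → ans = 21
So ans = 21

Answer: 21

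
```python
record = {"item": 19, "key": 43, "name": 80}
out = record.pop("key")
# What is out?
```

Trace:
`record = {"item": 19, "key": 43, "name": 80}` → record = {'item': 19, 'key': 43, 'name': 80}
`out = record.pop("key")` → record = {'item': 19, 'name': 80}; out = 43
So out = 43

Answer: 43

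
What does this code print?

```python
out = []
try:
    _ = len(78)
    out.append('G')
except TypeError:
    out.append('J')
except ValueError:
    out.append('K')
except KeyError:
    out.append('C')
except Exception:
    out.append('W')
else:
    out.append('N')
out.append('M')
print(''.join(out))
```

Execution trace: 'J' (except TypeError) → 'M' (after the try/except). Output: JM

Answer: JM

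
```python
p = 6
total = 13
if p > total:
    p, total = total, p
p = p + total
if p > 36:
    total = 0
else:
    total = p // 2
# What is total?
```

Trace:
`p = 6` → p = 6
`total = 13` → total = 13
`if p > total: ...` → p > total is False → no variable changes
`p = p + total` → p = 19
`if p > 36: ...` → p > 36 is False, take else branch → total = 9
So total = 9

Answer: 9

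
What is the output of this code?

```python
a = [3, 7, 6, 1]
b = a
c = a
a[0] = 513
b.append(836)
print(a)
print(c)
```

Key concept: multiple aliases.
Step by step:
`a = [3, 7, 6, 1]` → a = [3, 7, 6, 1]
`b = a` → b = [3, 7, 6, 1] (same object as a)
`c = a` → c = [3, 7, 6, 1] (same object as a, b)
`a[0] = 513` → a = [513, 7, 6, 1] (same object as b, c); b = [513, 7, 6, 1] (same object as a, c); c = [513, 7, 6, 1] (same object as a, b)
`b.append(836)` → a = [513, 7, 6, 1, 836] (same object as b, c); b = [513, 7, 6, 1, 836] (same object as a, c); c = [513, 7, 6, 1, 836] (same object as a, b)
`print(a)` → prints [513, 7, 6, 1, 836]
`print(c)` → prints [513, 7, 6, 1, 836]

Answer:
[513, 7, 6, 1, 836]
[513, 7, 6, 1, 836]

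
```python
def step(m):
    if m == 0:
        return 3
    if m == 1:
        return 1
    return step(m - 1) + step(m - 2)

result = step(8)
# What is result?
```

Build up from base cases: step(0)=3, step(1)=1, step(2)=4, step(3)=5, step(4)=9, step(5)=14, step(6)=23, ..., step(8)=60

Answer: 60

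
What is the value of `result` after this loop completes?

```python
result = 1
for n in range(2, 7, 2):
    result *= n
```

Product of even numbers 2 to 6
`result` takes the values: 1 → 2 → 8 → 48

Answer: 48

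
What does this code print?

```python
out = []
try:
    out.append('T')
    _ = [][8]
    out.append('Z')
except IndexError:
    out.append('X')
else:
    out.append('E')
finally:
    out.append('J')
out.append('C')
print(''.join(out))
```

Execution trace: 'T' (try body) → 'X' (except IndexError) → 'J' (finally) → 'C' (after the try/except). Output: TXJC

Answer: TXJC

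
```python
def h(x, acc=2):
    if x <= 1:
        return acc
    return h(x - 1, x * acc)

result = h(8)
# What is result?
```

Accumulator trace (n, acc): (8, 2) -> (7, 16) -> (6, 112) -> (5, 672) -> (4, 3360) -> (3, 13440) -> (2, 40320) -> (1, 80640) -> return 80640

Answer: 80640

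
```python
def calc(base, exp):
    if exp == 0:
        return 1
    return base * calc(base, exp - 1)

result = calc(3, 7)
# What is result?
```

calc(3, 7) = 3 * 3 * 3 * 3 * 3 * 3 * 3 = 2187

Answer: 2187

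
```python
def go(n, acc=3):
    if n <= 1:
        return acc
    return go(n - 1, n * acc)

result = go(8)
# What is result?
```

Accumulator trace (n, acc): (8, 3) -> (7, 24) -> (6, 168) -> (5, 1008) -> (4, 5040) -> (3, 20160) -> (2, 60480) -> (1, 120960) -> return 120960

Answer: 120960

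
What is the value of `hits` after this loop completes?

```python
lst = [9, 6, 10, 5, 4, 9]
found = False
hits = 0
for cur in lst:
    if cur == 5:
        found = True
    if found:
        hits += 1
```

Count elements after first 5 in [9, 6, 10, 5, 4, 9]
`hits` takes the values: 0 → 1 → 2 → 3

Answer: 3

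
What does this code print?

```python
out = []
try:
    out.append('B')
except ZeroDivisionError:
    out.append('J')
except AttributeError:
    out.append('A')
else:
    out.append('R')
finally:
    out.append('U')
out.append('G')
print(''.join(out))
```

Execution trace: 'B' (try body, no exception) → 'R' (else) → 'U' (finally) → 'G' (after the try/except). Output: BRUG

Answer: BRUG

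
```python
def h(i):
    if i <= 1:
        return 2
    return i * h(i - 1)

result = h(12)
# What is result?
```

h(12) = 12 * 11 * 10 * 9 * 8 * 7 * 6 * 5 * 4 * 3 * 2 * 2 = 958003200

Answer: 958003200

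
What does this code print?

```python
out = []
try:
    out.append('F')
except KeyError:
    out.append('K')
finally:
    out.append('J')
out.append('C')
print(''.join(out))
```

Execution trace: 'F' (try body, no exception) → 'J' (finally) → 'C' (after the try/except). Output: FJC

Answer: FJC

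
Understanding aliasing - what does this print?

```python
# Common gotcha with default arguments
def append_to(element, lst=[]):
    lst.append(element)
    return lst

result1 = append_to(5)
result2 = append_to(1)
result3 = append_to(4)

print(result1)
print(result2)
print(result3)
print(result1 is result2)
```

Key concept: mutable default argument gotcha.
Step by step:
`result1 = append_to(5)` → result1 = [5]
`result2 = append_to(1)` → result1 = [5, 1] (same object as result2); result2 = [5, 1] (same object as result1)
`result3 = append_to(4)` → result1 = [5, 1, 4] (same object as result2, result3); result2 = [5, 1, 4] (same object as result1, result3); result3 = [5, 1, 4] (same object as result1, result2)
`print(result1)` → prints [5, 1, 4]
`print(result2)` → prints [5, 1, 4]
`print(result3)` → prints [5, 1, 4]
`print(result1 is result2)` → prints True

Answer:
[5, 1, 4]
[5, 1, 4]
[5, 1, 4]
True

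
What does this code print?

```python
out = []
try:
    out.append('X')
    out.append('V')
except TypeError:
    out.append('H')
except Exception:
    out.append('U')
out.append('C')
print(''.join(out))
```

Execution trace: 'X' (try body) → 'V' (try body, no exception) → 'C' (after the try/except). Output: XVC

Answer: XVC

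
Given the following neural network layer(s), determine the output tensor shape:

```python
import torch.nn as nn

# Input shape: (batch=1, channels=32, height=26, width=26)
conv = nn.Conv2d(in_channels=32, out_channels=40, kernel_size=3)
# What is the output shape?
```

Input: (1, 32, 26, 26) -> Output: (1, 40, 24, 24)

Answer: (1, 40, 24, 24)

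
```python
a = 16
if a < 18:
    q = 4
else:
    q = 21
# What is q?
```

Trace:
`a = 16` → a = 16
`if a < 18: ...` → a < 18 is True → q = 4
So q = 4

Answer: 4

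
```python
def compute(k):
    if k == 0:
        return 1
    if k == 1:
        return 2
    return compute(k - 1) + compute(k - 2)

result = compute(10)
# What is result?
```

Build up from base cases: compute(0)=1, compute(1)=2, compute(2)=3, compute(3)=5, compute(4)=8, compute(5)=13, compute(6)=21, ..., compute(10)=144

Answer: 144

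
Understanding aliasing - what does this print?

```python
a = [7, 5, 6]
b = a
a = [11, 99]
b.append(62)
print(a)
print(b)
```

Key concept: rebinding vs mutation: a is rebound to a new list, b still points at the original.
Step by step:
`a = [7, 5, 6]` → a = [7, 5, 6]
`b = a` → b = [7, 5, 6] (same object as a)
`a = [11, 99]` → a = [11, 99]
`b.append(62)` → b = [7, 5, 6, 62]
`print(a)` → prints [11, 99]
`print(b)` → prints [7, 5, 6, 62]

Answer:
[11, 99]
[7, 5, 6, 62]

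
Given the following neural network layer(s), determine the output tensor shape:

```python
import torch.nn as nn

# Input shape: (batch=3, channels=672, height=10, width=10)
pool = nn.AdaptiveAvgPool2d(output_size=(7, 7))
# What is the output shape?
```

Input: (3, 672, 10, 10) -> Output: (3, 672, 7, 7)

Answer: (3, 672, 7, 7)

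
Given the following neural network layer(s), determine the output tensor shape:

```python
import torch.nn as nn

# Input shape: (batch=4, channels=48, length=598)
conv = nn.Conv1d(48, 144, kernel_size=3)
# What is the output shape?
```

Input: (4, 48, 598) -> Output: (4, 144, 596)

Answer: (4, 144, 596)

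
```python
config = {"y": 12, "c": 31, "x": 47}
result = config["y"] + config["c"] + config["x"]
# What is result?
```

Trace:
`config = {"y": 12, "c": 31, "x": 47}` → config = {'y': 12, 'c': 31, 'x': 47}
`result = config["y"] + config["c"] + config["x"]` → result = 90
So result = 90

Answer: 90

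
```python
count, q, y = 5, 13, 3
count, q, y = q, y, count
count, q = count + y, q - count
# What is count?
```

Trace:
`count, q, y = 5, 13, 3` → count = 5; q = 13; y = 3
`count, q, y = q, y, count` → count = 13; q = 3; y = 5
`count, q = count + y, q - count` → count = 18; q = -10
So count = 18

Answer: 18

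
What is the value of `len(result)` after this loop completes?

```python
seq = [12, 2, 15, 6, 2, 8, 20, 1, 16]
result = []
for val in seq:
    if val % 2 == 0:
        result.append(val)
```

Count even numbers in [12, 2, 15, 6, 2, 8, 20, 1, 16]
`result` takes the values: [] → [12] → [12, 2] → [12, 2, 6] → [12, 2, 6, 2] → [12, 2, 6, 2, 8] → [12, 2, 6, 2, 8, 20] → [12, 2, 6, 2, 8, 20, 16]
So `len(result)` = 7

Answer: 7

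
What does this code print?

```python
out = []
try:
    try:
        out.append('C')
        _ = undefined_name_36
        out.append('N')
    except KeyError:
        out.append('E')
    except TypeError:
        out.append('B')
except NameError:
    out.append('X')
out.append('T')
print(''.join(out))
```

Execution trace: 'C' (inner try body) → 'X' (outer except NameError) → 'T' (after the try/except). Output: CXT

Answer: CXT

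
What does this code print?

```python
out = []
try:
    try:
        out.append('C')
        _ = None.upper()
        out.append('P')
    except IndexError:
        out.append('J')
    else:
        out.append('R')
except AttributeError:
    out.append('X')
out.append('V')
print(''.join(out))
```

Execution trace: 'C' (try body) → 'X' (outer except AttributeError) → 'V' (after the try/except). Output: CXV

Answer: CXV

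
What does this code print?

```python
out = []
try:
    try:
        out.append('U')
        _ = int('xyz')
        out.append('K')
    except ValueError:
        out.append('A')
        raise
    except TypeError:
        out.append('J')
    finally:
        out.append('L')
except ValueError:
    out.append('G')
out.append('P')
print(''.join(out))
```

Execution trace: 'U' (inner try body) → 'A' (inner except ValueError) → 'L' (inner finally) → 'G' (outer except ValueError) → 'P' (after the try/except). Output: UALGP

Answer: UALGP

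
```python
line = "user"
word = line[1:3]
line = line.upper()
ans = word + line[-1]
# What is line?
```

Trace:
`line = "user"` → line = 'user'
`word = line[1:3]` → word = 'se'
`line = line.upper()` → line = 'USER'
`ans = word + line[-1]` → ans = 'seR'
So line = 'USER'

Answer: 'USER'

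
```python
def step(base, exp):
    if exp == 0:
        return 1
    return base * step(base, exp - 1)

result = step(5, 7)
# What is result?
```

step(5, 7) = 5 * 5 * 5 * 5 * 5 * 5 * 5 = 78125

Answer: 78125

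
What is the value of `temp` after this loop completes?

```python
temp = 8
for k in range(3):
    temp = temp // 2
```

Halve 3 times: 8 // 2^3 = 1
`temp` takes the values: 8 → 4 → 2 → 1

Answer: 1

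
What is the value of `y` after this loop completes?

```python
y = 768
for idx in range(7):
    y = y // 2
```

Halve 7 times: 768 // 2^7 = 6
`y` takes the values: 768 → 384 → 192 → 96 → 48 → 24 → 12 → 6

Answer: 6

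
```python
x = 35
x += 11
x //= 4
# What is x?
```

Trace:
`x = 35` → x = 35
`x += 11` → x = 46
`x //= 4` → x = 11
So x = 11

Answer: 11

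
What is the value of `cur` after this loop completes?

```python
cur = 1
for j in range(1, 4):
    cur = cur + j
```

Start at 1, add 1 through 3
`cur` takes the values: 1 → 2 → 4 → 7

Answer: 7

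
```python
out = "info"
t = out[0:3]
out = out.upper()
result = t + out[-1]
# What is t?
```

Trace:
`out = "info"` → out = 'info'
`t = out[0:3]` → t = 'inf'
`out = out.upper()` → out = 'INFO'
`result = t + out[-1]` → result = 'infO'
So t = 'inf'

Answer: 'inf'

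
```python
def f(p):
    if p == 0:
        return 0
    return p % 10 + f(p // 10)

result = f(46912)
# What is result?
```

Sum of digits of 46912: 2 + 1 + 9 + 6 + 4 = 22

Answer: 22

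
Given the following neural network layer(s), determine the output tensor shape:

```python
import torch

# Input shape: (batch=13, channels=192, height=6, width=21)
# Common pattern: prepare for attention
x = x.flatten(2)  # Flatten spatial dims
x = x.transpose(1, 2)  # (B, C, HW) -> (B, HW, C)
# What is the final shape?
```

Input: (13, 192, 6, 21) -> after flatten(2): (13, 192, 126) -> Output: (13, 126, 192)

Answer: (13, 126, 192)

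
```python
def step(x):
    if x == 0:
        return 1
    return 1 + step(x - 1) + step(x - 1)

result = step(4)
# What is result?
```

step(x) = 1 + 2·step(x-1), step(0)=1. Closed form: (1+1)·2^4 - 1 = 31.

Answer: 31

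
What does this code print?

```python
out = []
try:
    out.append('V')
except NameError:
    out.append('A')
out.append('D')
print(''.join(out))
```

Execution trace: 'V' (try body, no exception) → 'D' (after the try/except). Output: VD

Answer: VD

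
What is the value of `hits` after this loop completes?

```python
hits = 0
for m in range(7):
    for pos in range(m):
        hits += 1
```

Triangle number: 0+1+2+...+6
`hits` takes the values: 0 → 1 → 2 → 3 → 4 → 5 → 6 → 7 → 8 → 9 → 10 → 11 → 12 → 13 → 14 → 15 → 16 → 17 → 18 → 19 → 20 → 21

Answer: 21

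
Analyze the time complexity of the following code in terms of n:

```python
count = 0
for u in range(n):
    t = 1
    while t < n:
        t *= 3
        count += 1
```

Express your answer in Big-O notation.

Each loop level contributes: n × log n. Multiplying the contributions gives O(n log n).

Answer: O(n log n)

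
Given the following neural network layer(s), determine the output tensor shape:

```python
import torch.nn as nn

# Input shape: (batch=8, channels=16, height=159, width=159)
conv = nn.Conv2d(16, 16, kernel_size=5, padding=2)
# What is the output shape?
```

Input: (8, 16, 159, 159) -> Output: (8, 16, 159, 159)

Answer: (8, 16, 159, 159)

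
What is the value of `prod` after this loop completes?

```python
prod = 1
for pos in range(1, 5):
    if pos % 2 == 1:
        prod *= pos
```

Product of odd numbers 1 to 4
`prod` takes the values: 1 → 3

Answer: 3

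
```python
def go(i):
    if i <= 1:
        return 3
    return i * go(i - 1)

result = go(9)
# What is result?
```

go(9) = 9 * 8 * 7 * 6 * 5 * 4 * 3 * 2 * 3 = 1088640

Answer: 1088640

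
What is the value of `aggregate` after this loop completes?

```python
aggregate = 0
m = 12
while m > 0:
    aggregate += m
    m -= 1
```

Sum 12 down to 1
`aggregate` takes the values: 0 → 12 → 23 → 33 → 42 → 50 → 57 → 63 → 68 → 72 → 75 → 77 → 78

Answer: 78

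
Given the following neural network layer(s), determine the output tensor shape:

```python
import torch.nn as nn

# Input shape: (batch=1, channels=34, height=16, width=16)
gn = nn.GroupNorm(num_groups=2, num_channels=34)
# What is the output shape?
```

Input: (1, 34, 16, 16) -> Output: (1, 34, 16, 16)

Answer: (1, 34, 16, 16)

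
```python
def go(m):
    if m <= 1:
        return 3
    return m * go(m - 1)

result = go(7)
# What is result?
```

go(7) = 7 * 6 * 5 * 4 * 3 * 2 * 3 = 15120

Answer: 15120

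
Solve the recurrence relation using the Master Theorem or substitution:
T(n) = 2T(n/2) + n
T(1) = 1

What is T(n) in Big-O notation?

By Master Theorem: a=2, b=2, f(n)=n. Since log_2(2) = 1 and f(n) = Θ(n^1), Case 2 applies. T(n) = O(n log n).

Answer: O(n log n)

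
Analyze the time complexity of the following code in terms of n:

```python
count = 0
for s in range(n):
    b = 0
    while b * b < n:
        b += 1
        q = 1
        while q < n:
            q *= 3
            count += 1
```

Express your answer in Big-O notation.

Each loop level contributes: n × √n × log n. Multiplying the contributions gives O(n√n log n).

Answer: O(n√n log n)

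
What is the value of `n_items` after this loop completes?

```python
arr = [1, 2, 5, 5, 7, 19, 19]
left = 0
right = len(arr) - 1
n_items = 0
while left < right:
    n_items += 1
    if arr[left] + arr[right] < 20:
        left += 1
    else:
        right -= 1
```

Steps to find pair summing to 20
`n_items` takes the values: 0 → 1 → 2 → 3 → 4 → 5 → 6

Answer: 6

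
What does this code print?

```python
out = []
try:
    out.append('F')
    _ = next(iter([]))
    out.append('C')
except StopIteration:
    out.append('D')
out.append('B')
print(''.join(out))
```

Execution trace: 'F' (try body) → 'D' (except StopIteration) → 'B' (after the try/except). Output: FDB

Answer: FDB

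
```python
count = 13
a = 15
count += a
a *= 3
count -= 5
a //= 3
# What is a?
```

Trace:
`count = 13` → count = 13
`a = 15` → a = 15
`count += a` → count = 28
`a *= 3` → a = 45
`count -= 5` → count = 23
`a //= 3` → a = 15
So a = 15

Answer: 15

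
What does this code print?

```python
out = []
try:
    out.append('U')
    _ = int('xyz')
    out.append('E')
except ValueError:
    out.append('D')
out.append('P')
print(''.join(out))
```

Execution trace: 'U' (try body) → 'D' (except ValueError) → 'P' (after the try/except). Output: UDP

Answer: UDP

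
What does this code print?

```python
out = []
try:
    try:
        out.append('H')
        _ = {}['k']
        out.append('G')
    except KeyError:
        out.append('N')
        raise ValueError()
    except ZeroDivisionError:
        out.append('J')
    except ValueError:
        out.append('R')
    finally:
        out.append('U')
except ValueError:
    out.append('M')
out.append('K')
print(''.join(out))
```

Execution trace: 'H' (inner try body) → 'N' (inner except KeyError) → 'U' (inner finally) → 'M' (outer except ValueError) → 'K' (after the try/except). Output: HNUMK

Answer: HNUMK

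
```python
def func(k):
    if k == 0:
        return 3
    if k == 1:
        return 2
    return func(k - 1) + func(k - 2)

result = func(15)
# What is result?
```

Build up from base cases: func(0)=3, func(1)=2, func(2)=5, func(3)=7, func(4)=12, func(5)=19, func(6)=31, ..., func(15)=2351

Answer: 2351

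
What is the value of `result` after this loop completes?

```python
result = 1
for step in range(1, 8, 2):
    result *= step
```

Product of 1, 3, 5, ... up to 7
`result` takes the values: 1 → 3 → 15 → 105

Answer: 105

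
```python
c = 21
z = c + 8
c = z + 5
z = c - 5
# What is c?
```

Trace:
`c = 21` → c = 21
`z = c + 8` → z = 29
`c = z + 5` → c = 34
`z = c - 5` → z = 29
So c = 34

Answer: 34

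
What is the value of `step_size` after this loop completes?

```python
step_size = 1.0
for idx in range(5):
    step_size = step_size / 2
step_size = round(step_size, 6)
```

Halving LR 5 times: 1 / 2^5
`step_size` takes the values: 1.0 → 0.5 → 0.25 → 0.125 → 0.0625 → 0.03125

Answer: 0.03125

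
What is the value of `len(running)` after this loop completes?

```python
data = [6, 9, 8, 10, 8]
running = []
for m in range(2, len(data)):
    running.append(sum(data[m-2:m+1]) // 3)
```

Number of 3-element averages
`running` takes the values: [] → [7] → [7, 9] → [7, 9, 8]
So `len(running)` = 3

Answer: 3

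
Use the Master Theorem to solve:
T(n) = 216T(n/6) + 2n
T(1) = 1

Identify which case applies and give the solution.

a=216, b=6, f(n)=2n. log_6(216) = 3. Since c=1 < 3, Case 1 applies: T(n) = Θ(n^log_b(a)) = O(n^3).

Answer: O(n^3) - Case 1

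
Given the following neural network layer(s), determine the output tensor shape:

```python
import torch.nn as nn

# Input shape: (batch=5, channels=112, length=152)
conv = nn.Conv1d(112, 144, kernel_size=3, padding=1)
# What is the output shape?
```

Input: (5, 112, 152) -> Output: (5, 144, 152)

Answer: (5, 144, 152)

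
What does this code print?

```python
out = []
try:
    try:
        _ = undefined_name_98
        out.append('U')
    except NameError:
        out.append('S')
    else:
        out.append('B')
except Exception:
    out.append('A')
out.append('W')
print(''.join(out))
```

Execution trace: 'S' (inner except NameError) → 'W' (after the try/except). Output: SW

Answer: SW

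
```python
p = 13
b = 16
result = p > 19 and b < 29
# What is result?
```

Trace:
`p = 13` → p = 13
`b = 16` → b = 16
`result = p > 19 and b < 29` → result = False
So result = False

Answer: False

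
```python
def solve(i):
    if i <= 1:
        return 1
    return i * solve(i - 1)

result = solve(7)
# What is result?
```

solve(7) = 7 * 6 * 5 * 4 * 3 * 2 * 1 = 5040

Answer: 5040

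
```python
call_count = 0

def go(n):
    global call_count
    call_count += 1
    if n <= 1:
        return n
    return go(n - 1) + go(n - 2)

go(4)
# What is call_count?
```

Calls(n) = 1 + Calls(n-1) + Calls(n-2); Calls(0)=Calls(1)=1. For n=4 this gives 9.

Answer: 9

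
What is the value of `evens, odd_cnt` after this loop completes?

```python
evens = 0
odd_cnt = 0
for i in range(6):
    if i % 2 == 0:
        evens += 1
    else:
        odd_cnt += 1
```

Count evens and odds in range(6)
`evens, odd_cnt` takes the values: (0, 0) → (1, 0) → (1, 1) → (2, 1) → (2, 2) → (3, 2) → (3, 3)

Answer: 3, 3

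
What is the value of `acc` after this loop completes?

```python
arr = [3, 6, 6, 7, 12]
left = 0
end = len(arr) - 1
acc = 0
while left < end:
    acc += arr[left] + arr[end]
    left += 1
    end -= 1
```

Sum of pairs from ends
`acc` takes the values: 0 → 15 → 28

Answer: 28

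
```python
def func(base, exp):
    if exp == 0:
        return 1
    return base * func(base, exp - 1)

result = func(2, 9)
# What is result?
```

func(2, 9) = 2 * 2 * 2 * 2 * 2 * 2 * 2 * 2 * 2 = 512

Answer: 512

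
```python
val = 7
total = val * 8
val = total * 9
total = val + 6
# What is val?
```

Trace:
`val = 7` → val = 7
`total = val * 8` → total = 56
`val = total * 9` → val = 504
`total = val + 6` → total = 510
So val = 504

Answer: 504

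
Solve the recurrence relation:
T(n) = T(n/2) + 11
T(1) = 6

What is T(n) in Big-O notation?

Each step divides n by 2 and adds 11. After log_2(n) steps we reach T(1)=6. So T(n) = 11·log_2(n) + 6 = O(log n).

Answer: O(log n)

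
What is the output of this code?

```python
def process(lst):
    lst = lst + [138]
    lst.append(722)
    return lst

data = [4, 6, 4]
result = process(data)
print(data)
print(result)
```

Key concept: rebinding parameter vs mutation.
Step by step:
`data = [4, 6, 4]` → data = [4, 6, 4]
`result = process(data)` → result = [4, 6, 4, 138, 722]
`print(data)` → prints [4, 6, 4]
`print(result)` → prints [4, 6, 4, 138, 722]

Answer:
[4, 6, 4]
[4, 6, 4, 138, 722]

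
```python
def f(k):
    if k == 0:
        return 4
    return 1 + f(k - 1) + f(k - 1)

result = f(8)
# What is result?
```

f(k) = 1 + 2·f(k-1), f(0)=4. Closed form: (4+1)·2^8 - 1 = 1279.

Answer: 1279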